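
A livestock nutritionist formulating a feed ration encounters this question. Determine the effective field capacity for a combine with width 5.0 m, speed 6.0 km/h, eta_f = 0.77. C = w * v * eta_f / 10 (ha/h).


C = w * v * eta_f / 10
  = 5.0 * 6.0 * 0.77 / 10
  = 23.10 / 10
  = 2.31 ha/h


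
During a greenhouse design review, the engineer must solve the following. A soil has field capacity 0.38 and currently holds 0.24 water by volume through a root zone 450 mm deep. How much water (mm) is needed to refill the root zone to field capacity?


SMD = (FC - theta) * D
    = (0.38 - 0.24) * 450
    = 0.140 * 450
    = 63 mm


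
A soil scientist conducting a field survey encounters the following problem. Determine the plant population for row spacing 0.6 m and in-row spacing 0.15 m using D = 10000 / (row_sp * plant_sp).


D = 10000 / (row_sp * plant_sp)
  = 10000 / (0.6 * 0.15)
  = 10000 / 0.0900
  = 111111.11 plants/ha


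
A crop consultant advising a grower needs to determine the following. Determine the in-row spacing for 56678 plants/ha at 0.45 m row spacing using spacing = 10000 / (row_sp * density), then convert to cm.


spacing = 10000 / (row_sp * density)
        = 10000 / (0.45 * 56678)
        = 10000 / 25505.10
        = 0.39208 m = 39.21 cm


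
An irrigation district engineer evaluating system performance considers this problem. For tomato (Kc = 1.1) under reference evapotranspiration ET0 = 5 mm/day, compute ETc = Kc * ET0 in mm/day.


ETc = Kc * ET0
    = 1.1 * 5
    = 5.50 mm/day


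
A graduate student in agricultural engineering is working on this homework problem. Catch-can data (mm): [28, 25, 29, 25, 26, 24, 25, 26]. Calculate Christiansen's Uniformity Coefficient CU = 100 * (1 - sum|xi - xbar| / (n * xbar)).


xbar = 208 / 8 = 26
sum|xi - xbar| = 10
CU = 100 * (1 - 10 / (8 * 26))
   = 100 * (1 - 0.0481)
   = 95.19%


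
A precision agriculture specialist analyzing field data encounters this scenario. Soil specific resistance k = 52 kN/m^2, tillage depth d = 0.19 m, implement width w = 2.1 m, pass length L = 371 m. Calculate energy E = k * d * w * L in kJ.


E = k * d * w * L
  = 52 * 0.19 * 2.1 * 371
  = 7697.51 kJ


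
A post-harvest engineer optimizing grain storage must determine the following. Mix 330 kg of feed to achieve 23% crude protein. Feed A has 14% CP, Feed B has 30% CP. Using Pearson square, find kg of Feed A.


parts_A = CP_b - target = 30 - 23 = 7
parts_B = target - CP_a = 23 - 14 = 9
total_parts = 7 + 9 = 16
Feed A = 330 * 7 / 16 = 144.38 kg
Feed B = 330 * 9 / 16 = 185.63 kg

144.38 kg


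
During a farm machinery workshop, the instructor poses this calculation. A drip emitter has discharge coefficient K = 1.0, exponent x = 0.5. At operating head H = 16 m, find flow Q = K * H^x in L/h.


Q = K * H^x
  = 1.0 * 16^0.5
  = 1.0 * 4
  = 4 L/h


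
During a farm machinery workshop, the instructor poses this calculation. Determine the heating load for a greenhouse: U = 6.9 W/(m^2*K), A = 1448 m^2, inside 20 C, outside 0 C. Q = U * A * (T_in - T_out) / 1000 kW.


dT = 20 - (0) = 20 K
Q = U * A * dT
  = 6.9 * 1448 * 20
  = 199824 W = 199.82 kW


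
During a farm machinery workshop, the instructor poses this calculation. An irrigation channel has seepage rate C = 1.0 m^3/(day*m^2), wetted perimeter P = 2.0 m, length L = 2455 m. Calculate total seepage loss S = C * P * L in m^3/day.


S = C * P * L
  = 1.0 * 2.0 * 2455
  = 4910 m^3/day


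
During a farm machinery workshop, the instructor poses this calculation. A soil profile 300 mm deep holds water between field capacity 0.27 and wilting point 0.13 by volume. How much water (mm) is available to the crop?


AW = (FC - WP) * D
   = (0.27 - 0.13) * 300
   = 0.14 * 300
   = 42 mm


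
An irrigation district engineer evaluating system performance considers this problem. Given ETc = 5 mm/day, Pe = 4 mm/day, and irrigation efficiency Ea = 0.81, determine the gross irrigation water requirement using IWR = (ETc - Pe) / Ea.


IWR = (ETc - Pe) / Ea
    = (5 - 4) / 0.81
    = 1 / 0.81
    = 1.23 mm/day


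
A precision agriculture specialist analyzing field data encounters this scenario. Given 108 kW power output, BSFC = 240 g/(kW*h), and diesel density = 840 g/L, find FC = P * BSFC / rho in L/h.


FC = P * BSFC / rho_fuel
   = 108 * 240 / 840
   = 25920 / 840
   = 30.86 L/h


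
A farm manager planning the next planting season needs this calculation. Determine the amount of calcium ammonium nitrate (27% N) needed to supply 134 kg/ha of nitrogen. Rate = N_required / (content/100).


Rate = N_required / (N_content / 100)
     = 134 / (27 / 100)
     = 134 / 0.27
     = 496.30 kg/ha


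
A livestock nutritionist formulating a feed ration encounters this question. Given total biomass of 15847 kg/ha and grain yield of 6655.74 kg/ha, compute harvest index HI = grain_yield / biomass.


HI = grain_yield / biomass
   = 6655.74 / 15847
   = 0.42


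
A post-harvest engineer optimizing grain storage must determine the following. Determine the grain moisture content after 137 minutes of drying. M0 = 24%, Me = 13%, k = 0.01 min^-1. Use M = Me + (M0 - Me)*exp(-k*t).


M = Me + (M0 - Me) * e^(-k*t)
  = 13 + (24 - 13) * e^(-0.01*137)
  = 13 + 11 * e^(-1.370)
  = 13 + 11 * 0.25411
  = 13 + 2.7952
  = 15.80%


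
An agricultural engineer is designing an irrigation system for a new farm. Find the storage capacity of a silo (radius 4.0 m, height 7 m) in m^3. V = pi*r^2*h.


V = pi * r^2 * h
  = pi * 4.0^2 * 7
  = pi * 16 * 7
  = 351.86 m^3


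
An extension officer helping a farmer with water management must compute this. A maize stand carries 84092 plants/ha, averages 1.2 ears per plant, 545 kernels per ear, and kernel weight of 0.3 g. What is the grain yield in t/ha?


Y = density * ears * kernels * kw
  = 84092 * 1.2 * 545 * 0.3 g/ha
  = 16498850.40 g/ha
  = 16498.85 kg/ha = 16.50 t/ha


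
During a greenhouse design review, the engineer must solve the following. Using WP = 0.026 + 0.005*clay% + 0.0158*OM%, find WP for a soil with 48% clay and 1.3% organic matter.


WP = 0.026 + 0.005*48 + 0.0158*1.3
   = 0.026 + 0.2400 + 0.0205
   = 0.2865


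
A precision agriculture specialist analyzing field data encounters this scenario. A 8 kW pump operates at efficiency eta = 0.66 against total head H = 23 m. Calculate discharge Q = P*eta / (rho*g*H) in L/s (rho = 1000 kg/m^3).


Q = (P * 1000 * eta) / (rho * g * H)
  = (8 * 1000 * 0.66) / (1000 * 9.81 * 23)
  = 5280 / 225630
  = 0.02340 m^3/s = 23.40 L/s


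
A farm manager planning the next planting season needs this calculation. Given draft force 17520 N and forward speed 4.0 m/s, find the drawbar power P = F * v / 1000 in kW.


P = F * v / 1000
  = 17520 * 4.0 / 1000
  = 70080 / 1000
  = 70.08 kW


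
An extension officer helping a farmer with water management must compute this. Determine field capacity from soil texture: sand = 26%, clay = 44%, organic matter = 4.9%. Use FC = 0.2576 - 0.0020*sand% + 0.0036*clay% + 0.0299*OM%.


FC = 0.2576 - 0.0020*26 + 0.0036*44 + 0.0299*4.9
   = 0.2576 - 0.0520 + 0.1584 + 0.1465
   = 0.5105


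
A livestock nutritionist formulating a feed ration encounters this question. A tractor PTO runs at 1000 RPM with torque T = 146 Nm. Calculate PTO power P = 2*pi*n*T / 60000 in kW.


P = 2*pi*n*T / 60000
  = 2*pi * 1000 * 146 / 60000
  = 917345.05 / 60000
  = 15.29 kW


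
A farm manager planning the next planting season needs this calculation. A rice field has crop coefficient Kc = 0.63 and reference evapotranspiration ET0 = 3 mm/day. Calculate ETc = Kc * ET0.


ETc = Kc * ET0
    = 0.63 * 3
    = 1.89 mm/day


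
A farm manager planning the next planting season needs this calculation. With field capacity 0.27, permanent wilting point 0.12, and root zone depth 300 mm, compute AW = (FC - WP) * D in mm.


AW = (FC - WP) * D
   = (0.27 - 0.12) * 300
   = 0.15 * 300
   = 45 mm


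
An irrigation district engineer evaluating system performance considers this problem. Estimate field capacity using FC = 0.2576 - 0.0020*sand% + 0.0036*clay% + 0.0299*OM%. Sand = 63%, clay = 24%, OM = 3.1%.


FC = 0.2576 - 0.0020*63 + 0.0036*24 + 0.0299*3.1
   = 0.2576 - 0.1260 + 0.0864 + 0.0927
   = 0.3107


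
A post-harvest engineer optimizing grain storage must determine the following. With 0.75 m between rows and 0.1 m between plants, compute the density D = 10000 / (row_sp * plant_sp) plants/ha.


D = 10000 / (row_sp * plant_sp)
  = 10000 / (0.75 * 0.1)
  = 10000 / 0.0750
  = 133333.33 plants/ha


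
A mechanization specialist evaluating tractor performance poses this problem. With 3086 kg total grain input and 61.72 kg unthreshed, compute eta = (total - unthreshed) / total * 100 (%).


eta = (total - unthreshed) / total * 100
    = (3086 - 61.72) / 3086 * 100
    = 3024.28 / 3086 * 100
    = 98%


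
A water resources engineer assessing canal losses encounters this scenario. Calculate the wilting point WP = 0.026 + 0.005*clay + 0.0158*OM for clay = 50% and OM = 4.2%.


WP = 0.026 + 0.005*50 + 0.0158*4.2
   = 0.026 + 0.2500 + 0.0664
   = 0.3424


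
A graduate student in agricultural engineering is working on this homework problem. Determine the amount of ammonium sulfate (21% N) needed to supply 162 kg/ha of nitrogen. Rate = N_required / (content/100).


Rate = N_required / (N_content / 100)
     = 162 / (21 / 100)
     = 162 / 0.21
     = 771.43 kg/ha


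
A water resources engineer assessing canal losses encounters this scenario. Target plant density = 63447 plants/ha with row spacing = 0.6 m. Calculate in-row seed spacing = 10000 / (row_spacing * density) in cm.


spacing = 10000 / (row_sp * density)
        = 10000 / (0.6 * 63447)
        = 10000 / 38068.20
        = 0.26269 m = 26.27 cm


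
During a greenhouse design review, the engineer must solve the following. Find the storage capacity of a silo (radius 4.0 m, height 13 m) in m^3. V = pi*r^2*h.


V = pi * r^2 * h
  = pi * 4.0^2 * 13
  = pi * 16 * 13
  = 653.45 m^3


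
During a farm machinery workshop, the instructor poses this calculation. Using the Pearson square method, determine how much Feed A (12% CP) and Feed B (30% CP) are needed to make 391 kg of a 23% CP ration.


parts_A = CP_b - target = 30 - 23 = 7
parts_B = target - CP_a = 23 - 12 = 11
total_parts = 7 + 11 = 18
Feed A = 391 * 7 / 18 = 152.06 kg
Feed B = 391 * 11 / 18 = 238.94 kg

152.06 kg


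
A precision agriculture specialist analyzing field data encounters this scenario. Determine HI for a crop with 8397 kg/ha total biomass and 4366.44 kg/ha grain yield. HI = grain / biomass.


HI = grain_yield / biomass
   = 4366.44 / 8397
   = 0.52


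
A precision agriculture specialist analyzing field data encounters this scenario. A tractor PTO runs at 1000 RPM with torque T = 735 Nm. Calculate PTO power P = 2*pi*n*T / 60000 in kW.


P = 2*pi*n*T / 60000
  = 2*pi * 1000 * 735 / 60000
  = 4618141.20 / 60000
  = 76.97 kW


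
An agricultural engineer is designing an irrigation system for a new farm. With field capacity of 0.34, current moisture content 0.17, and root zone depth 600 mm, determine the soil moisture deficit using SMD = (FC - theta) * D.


SMD = (FC - theta) * D
    = (0.34 - 0.17) * 600
    = 0.170 * 600
    = 102 mm


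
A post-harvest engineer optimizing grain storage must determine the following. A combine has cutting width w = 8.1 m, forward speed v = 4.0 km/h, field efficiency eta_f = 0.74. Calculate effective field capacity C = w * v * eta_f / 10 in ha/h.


C = w * v * eta_f / 10
  = 8.1 * 4.0 * 0.74 / 10
  = 23.98 / 10
  = 2.40 ha/h


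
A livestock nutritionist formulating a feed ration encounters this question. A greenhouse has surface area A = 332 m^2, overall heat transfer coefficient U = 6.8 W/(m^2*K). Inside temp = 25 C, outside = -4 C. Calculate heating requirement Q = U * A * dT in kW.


dT = 25 - (-4) = 29 K
Q = U * A * dT
  = 6.8 * 332 * 29
  = 65470.40 W = 65.47 kW


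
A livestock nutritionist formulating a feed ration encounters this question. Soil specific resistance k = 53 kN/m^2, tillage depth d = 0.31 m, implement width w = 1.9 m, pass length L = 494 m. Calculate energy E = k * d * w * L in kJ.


E = k * d * w * L
  = 53 * 0.31 * 1.9 * 494
  = 15421.20 kJ


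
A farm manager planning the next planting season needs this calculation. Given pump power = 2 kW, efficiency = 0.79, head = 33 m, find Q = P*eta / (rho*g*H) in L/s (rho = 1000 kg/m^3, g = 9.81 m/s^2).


Q = (P * 1000 * eta) / (rho * g * H)
  = (2 * 1000 * 0.79) / (1000 * 9.81 * 33)
  = 1580 / 323730
  = 0.00488 m^3/s = 4.88 L/s


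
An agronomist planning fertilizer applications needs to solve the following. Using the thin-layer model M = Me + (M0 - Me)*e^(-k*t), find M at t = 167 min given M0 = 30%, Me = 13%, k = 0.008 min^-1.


M = Me + (M0 - Me) * e^(-k*t)
  = 13 + (30 - 13) * e^(-0.008*167)
  = 13 + 17 * e^(-1.336)
  = 13 + 17 * 0.26290
  = 13 + 4.4692
  = 17.47%


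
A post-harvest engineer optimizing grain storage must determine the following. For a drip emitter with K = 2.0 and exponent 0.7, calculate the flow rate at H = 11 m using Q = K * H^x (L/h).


Q = K * H^x
  = 2.0 * 11^0.7
  = 2.0 * 5.3577
  = 10.72 L/h


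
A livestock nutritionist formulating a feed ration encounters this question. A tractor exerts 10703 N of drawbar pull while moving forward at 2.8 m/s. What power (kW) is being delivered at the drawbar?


P = F * v / 1000
  = 10703 * 2.8 / 1000
  = 29968.40 / 1000
  = 29.97 kW


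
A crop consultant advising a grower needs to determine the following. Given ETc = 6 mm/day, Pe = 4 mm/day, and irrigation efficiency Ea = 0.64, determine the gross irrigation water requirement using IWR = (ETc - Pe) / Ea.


IWR = (ETc - Pe) / Ea
    = (6 - 4) / 0.64
    = 2 / 0.64
    = 3.13 mm/day


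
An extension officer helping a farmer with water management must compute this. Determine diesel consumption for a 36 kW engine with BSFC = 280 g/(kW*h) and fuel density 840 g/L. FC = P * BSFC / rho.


FC = P * BSFC / rho_fuel
   = 36 * 280 / 840
   = 10080 / 840
   = 12 L/h


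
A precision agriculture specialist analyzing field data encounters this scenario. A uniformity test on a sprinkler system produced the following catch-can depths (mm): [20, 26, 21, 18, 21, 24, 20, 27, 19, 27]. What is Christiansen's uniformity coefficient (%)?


xbar = 223 / 10 = 22.300
sum|xi - xbar| = 29.600
CU = 100 * (1 - 29.600 / (10 * 22.300))
   = 100 * (1 - 0.1327)
   = 86.73%


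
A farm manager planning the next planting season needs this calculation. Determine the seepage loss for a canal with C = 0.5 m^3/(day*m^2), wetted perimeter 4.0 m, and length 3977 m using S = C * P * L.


S = C * P * L
  = 0.5 * 4.0 * 3977
  = 7954 m^3/day


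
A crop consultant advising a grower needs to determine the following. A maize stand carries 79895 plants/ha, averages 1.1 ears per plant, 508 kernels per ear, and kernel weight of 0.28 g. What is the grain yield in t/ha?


Y = density * ears * kernels * kw
  = 79895 * 1.1 * 508 * 0.28 g/ha
  = 12500691.28 g/ha
  = 12500.69 kg/ha = 12.50 t/ha


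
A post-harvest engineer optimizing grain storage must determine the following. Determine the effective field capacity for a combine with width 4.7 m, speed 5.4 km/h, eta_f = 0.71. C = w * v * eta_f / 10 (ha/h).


C = w * v * eta_f / 10
  = 4.7 * 5.4 * 0.71 / 10
  = 18.02 / 10
  = 1.80 ha/h


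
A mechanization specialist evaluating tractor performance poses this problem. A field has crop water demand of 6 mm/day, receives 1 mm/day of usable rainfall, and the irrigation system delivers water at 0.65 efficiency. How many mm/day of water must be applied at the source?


IWR = (ETc - Pe) / Ea
    = (6 - 1) / 0.65
    = 5 / 0.65
    = 7.69 mm/day


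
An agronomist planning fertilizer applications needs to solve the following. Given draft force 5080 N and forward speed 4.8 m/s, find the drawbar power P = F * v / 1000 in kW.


P = F * v / 1000
  = 5080 * 4.8 / 1000
  = 24384 / 1000
  = 24.38 kW


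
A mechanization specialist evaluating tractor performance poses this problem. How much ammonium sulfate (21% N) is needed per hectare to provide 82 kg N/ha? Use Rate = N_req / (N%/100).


Rate = N_required / (N_content / 100)
     = 82 / (21 / 100)
     = 82 / 0.21
     = 390.48 kg/ha


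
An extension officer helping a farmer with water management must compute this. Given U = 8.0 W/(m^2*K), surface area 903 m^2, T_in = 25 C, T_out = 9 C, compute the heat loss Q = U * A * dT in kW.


dT = 25 - (9) = 16 K
Q = U * A * dT
  = 8.0 * 903 * 16
  = 115584 W = 115.58 kW


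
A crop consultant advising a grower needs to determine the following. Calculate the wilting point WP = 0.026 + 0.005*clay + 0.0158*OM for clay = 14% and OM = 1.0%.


WP = 0.026 + 0.005*14 + 0.0158*1.0
   = 0.026 + 0.0700 + 0.0158
   = 0.1118


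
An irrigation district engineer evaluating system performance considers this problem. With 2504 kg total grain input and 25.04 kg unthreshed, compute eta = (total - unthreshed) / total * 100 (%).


eta = (total - unthreshed) / total * 100
    = (2504 - 25.04) / 2504 * 100
    = 2478.96 / 2504 * 100
    = 99%


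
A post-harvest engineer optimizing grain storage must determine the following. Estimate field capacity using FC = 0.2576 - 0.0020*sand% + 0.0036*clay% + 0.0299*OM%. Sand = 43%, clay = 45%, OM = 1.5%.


FC = 0.2576 - 0.0020*43 + 0.0036*45 + 0.0299*1.5
   = 0.2576 - 0.0860 + 0.1620 + 0.0449
   = 0.3785


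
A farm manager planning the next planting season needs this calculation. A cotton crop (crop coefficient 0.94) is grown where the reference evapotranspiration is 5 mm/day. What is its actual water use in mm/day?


ETc = Kc * ET0
    = 0.94 * 5
    = 4.70 mm/day


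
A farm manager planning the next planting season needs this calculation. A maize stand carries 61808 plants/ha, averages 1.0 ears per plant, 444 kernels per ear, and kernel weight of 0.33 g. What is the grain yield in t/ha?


Y = density * ears * kernels * kw
  = 61808 * 1.0 * 444 * 0.33 g/ha
  = 9056108.16 g/ha
  = 9056.11 kg/ha = 9.06 t/ha


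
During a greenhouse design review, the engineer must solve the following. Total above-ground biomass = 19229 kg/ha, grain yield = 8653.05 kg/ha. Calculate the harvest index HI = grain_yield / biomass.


HI = grain_yield / biomass
   = 8653.05 / 19229
   = 0.45


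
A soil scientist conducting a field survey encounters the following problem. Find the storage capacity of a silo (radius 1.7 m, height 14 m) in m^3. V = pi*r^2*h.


V = pi * r^2 * h
  = pi * 1.7^2 * 14
  = pi * 2.89 * 14
  = 127.11 m^3


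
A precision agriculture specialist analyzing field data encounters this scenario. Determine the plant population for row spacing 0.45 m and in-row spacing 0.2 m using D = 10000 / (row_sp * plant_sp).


D = 10000 / (row_sp * plant_sp)
  = 10000 / (0.45 * 0.2)
  = 10000 / 0.0900
  = 111111.11 plants/ha


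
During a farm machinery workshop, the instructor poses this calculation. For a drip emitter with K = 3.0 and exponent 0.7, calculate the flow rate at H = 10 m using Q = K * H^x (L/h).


Q = K * H^x
  = 3.0 * 10^0.7
  = 3.0 * 5.0119
  = 15.04 L/h


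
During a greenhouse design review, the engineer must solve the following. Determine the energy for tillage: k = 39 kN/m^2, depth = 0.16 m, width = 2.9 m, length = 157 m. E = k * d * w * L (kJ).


E = k * d * w * L
  = 39 * 0.16 * 2.9 * 157
  = 2841.07 kJ


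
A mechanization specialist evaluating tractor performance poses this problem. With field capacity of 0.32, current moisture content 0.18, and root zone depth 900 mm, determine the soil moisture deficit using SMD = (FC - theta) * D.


SMD = (FC - theta) * D
    = (0.32 - 0.18) * 900
    = 0.140 * 900
    = 126 mm


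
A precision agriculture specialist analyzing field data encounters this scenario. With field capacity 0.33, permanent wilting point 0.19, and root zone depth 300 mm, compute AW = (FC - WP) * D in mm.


AW = (FC - WP) * D
   = (0.33 - 0.19) * 300
   = 0.14 * 300
   = 42 mm


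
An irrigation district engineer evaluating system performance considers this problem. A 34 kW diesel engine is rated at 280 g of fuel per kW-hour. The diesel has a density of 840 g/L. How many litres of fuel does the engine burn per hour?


FC = P * BSFC / rho_fuel
   = 34 * 280 / 840
   = 9520 / 840
   = 11.33 L/h


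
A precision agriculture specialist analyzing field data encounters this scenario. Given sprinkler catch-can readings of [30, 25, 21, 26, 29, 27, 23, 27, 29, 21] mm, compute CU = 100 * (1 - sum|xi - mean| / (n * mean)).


xbar = 258 / 10 = 25.800
sum|xi - xbar| = 26.400
CU = 100 * (1 - 26.400 / (10 * 25.800))
   = 100 * (1 - 0.1023)
   = 89.77%


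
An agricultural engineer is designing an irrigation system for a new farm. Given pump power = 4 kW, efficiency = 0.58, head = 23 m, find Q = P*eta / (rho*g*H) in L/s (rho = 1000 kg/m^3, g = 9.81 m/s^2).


Q = (P * 1000 * eta) / (rho * g * H)
  = (4 * 1000 * 0.58) / (1000 * 9.81 * 23)
  = 2320 / 225630
  = 0.01028 m^3/s = 10.28 L/s


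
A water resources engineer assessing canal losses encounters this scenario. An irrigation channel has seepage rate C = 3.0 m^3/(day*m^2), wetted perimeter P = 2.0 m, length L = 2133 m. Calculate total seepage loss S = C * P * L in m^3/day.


S = C * P * L
  = 3.0 * 2.0 * 2133
  = 12798 m^3/day


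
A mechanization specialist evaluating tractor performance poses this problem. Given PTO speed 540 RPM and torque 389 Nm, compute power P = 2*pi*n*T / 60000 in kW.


P = 2*pi*n*T / 60000
  = 2*pi * 540 * 389 / 60000
  = 1319845.91 / 60000
  = 22.00 kW


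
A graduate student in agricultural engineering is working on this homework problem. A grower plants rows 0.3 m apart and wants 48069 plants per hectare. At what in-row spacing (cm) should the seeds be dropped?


spacing = 10000 / (row_sp * density)
        = 10000 / (0.3 * 48069)
        = 10000 / 14420.70
        = 0.69345 m = 69.34 cm


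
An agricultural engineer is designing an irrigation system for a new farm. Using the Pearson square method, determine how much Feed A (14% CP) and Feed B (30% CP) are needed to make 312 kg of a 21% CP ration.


parts_A = CP_b - target = 30 - 21 = 9
parts_B = target - CP_a = 21 - 14 = 7
total_parts = 9 + 7 = 16
Feed A = 312 * 9 / 16 = 175.50 kg
Feed B = 312 * 7 / 16 = 136.50 kg

175.50 kg


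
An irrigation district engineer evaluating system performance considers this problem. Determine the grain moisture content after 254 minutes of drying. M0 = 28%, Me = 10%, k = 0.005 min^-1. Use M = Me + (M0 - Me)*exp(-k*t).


M = Me + (M0 - Me) * e^(-k*t)
  = 10 + (28 - 10) * e^(-0.005*254)
  = 10 + 18 * e^(-1.270)
  = 10 + 18 * 0.28083
  = 10 + 5.0550
  = 15.05%


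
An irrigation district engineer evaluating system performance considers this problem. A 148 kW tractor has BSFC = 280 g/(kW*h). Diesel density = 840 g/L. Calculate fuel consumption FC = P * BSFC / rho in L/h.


FC = P * BSFC / rho_fuel
   = 148 * 280 / 840
   = 41440 / 840
   = 49.33 L/h


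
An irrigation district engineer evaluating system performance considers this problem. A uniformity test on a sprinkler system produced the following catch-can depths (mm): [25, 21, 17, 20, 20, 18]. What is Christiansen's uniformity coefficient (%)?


xbar = 121 / 6 = 20.167
sum|xi - xbar| = 11.333
CU = 100 * (1 - 11.333 / (6 * 20.167))
   = 100 * (1 - 0.0937)
   = 90.63%


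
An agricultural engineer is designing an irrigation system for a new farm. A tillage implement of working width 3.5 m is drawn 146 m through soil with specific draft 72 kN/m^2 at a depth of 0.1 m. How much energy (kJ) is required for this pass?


E = k * d * w * L
  = 72 * 0.1 * 3.5 * 146
  = 3679.20 kJ


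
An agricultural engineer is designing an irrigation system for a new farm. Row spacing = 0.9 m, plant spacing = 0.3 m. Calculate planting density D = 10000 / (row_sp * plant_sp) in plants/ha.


D = 10000 / (row_sp * plant_sp)
  = 10000 / (0.9 * 0.3)
  = 10000 / 0.2700
  = 37037.04 plants/ha


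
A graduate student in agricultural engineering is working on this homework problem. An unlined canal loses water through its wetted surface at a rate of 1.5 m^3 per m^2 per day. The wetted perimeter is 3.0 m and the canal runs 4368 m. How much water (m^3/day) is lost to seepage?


S = C * P * L
  = 1.5 * 3.0 * 4368
  = 19656 m^3/day


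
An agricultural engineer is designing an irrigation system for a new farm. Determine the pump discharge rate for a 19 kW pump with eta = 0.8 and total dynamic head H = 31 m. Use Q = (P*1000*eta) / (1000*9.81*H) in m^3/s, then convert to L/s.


Q = (P * 1000 * eta) / (rho * g * H)
  = (19 * 1000 * 0.8) / (1000 * 9.81 * 31)
  = 15200 / 304110
  = 0.04998 m^3/s = 49.98 L/s


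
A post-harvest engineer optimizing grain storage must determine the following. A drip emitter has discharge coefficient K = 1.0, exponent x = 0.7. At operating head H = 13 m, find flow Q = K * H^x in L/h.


Q = K * H^x
  = 1.0 * 13^0.7
  = 1.0 * 6.0223
  = 6.02 L/h


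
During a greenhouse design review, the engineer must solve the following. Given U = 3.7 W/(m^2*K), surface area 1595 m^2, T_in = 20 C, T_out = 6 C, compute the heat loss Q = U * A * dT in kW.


dT = 20 - (6) = 14 K
Q = U * A * dT
  = 3.7 * 1595 * 14
  = 82621 W = 82.62 kW


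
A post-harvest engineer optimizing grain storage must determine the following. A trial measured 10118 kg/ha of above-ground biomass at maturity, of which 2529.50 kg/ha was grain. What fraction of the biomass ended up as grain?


HI = grain_yield / biomass
   = 2529.50 / 10118
   = 0.25


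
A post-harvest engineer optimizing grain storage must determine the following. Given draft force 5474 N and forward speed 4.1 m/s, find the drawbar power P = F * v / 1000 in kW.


P = F * v / 1000
  = 5474 * 4.1 / 1000
  = 22443.40 / 1000
  = 22.44 kW


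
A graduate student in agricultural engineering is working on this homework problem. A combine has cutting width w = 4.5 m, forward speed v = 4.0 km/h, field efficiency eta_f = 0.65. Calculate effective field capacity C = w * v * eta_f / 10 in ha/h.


C = w * v * eta_f / 10
  = 4.5 * 4.0 * 0.65 / 10
  = 11.70 / 10
  = 1.17 ha/h


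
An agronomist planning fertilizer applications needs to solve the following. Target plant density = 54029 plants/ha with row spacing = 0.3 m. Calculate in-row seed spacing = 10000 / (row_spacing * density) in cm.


spacing = 10000 / (row_sp * density)
        = 10000 / (0.3 * 54029)
        = 10000 / 16208.70
        = 0.61695 m = 61.70 cm


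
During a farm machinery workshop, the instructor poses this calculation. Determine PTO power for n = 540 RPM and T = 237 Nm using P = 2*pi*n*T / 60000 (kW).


P = 2*pi*n*T / 60000
  = 2*pi * 540 * 237 / 60000
  = 804122.06 / 60000
  = 13.40 kW


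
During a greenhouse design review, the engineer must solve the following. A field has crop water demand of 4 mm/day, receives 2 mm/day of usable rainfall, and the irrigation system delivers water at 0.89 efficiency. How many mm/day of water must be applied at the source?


IWR = (ETc - Pe) / Ea
    = (4 - 2) / 0.89
    = 2 / 0.89
    = 2.25 mm/day


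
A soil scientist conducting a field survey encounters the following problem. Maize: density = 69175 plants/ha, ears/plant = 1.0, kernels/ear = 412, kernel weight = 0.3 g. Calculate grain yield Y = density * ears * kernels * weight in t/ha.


Y = density * ears * kernels * kw
  = 69175 * 1.0 * 412 * 0.3 g/ha
  = 8550030 g/ha
  = 8550.03 kg/ha = 8.55 t/ha


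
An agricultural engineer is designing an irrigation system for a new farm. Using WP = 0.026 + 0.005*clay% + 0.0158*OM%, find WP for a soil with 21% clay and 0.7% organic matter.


WP = 0.026 + 0.005*21 + 0.0158*0.7
   = 0.026 + 0.1050 + 0.0111
   = 0.1421


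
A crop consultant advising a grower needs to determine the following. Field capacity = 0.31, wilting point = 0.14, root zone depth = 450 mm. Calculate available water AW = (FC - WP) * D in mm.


AW = (FC - WP) * D
   = (0.31 - 0.14) * 450
   = 0.17 * 450
   = 76.50 mm


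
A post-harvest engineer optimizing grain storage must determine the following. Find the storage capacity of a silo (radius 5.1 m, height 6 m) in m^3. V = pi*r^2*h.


V = pi * r^2 * h
  = pi * 5.1^2 * 6
  = pi * 26.01 * 6
  = 490.28 m^3


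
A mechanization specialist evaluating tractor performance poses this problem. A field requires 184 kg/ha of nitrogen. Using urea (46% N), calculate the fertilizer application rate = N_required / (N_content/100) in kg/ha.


Rate = N_required / (N_content / 100)
     = 184 / (46 / 100)
     = 184 / 0.46
     = 400 kg/ha


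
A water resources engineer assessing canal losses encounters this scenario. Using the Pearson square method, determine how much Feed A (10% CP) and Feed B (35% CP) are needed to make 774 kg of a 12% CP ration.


parts_A = CP_b - target = 35 - 12 = 23
parts_B = target - CP_a = 12 - 10 = 2
total_parts = 23 + 2 = 25
Feed A = 774 * 23 / 25 = 712.08 kg
Feed B = 774 * 2 / 25 = 61.92 kg

712.08 kg


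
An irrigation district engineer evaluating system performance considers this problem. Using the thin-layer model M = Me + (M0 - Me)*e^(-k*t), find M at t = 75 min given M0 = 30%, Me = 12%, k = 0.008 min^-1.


M = Me + (M0 - Me) * e^(-k*t)
  = 12 + (30 - 12) * e^(-0.008*75)
  = 12 + 18 * e^(-0.600)
  = 12 + 18 * 0.54881
  = 12 + 9.8786
  = 21.88%


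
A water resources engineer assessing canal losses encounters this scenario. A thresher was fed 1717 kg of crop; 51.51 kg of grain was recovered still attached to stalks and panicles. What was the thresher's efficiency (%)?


eta = (total - unthreshed) / total * 100
    = (1717 - 51.51) / 1717 * 100
    = 1665.49 / 1717 * 100
    = 97%


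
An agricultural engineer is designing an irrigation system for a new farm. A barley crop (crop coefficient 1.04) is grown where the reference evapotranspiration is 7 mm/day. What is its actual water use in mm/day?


ETc = Kc * ET0
    = 1.04 * 7
    = 7.28 mm/day


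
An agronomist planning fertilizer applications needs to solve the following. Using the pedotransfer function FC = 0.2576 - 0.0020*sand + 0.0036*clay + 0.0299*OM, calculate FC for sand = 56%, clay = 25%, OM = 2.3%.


FC = 0.2576 - 0.0020*56 + 0.0036*25 + 0.0299*2.3
   = 0.2576 - 0.1120 + 0.0900 + 0.0688
   = 0.3044


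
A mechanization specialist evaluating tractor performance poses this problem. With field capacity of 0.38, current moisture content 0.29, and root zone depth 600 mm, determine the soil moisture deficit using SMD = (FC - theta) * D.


SMD = (FC - theta) * D
    = (0.38 - 0.29) * 600
    = 0.090 * 600
    = 54 mm


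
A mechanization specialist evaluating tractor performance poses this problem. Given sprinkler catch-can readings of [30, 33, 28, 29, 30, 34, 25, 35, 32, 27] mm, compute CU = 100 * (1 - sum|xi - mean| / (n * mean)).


xbar = 303 / 10 = 30.300
sum|xi - xbar| = 25.600
CU = 100 * (1 - 25.600 / (10 * 30.300))
   = 100 * (1 - 0.0845)
   = 91.55%


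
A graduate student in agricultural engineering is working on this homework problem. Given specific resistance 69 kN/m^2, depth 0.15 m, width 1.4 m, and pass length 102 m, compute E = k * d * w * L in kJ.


E = k * d * w * L
  = 69 * 0.15 * 1.4 * 102
  = 1477.98 kJ


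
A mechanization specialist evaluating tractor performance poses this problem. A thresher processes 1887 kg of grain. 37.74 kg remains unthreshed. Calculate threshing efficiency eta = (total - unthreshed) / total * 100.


eta = (total - unthreshed) / total * 100
    = (1887 - 37.74) / 1887 * 100
    = 1849.26 / 1887 * 100
    = 98%


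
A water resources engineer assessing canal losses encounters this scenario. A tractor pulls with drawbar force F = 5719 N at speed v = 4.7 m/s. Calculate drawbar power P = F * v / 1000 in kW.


P = F * v / 1000
  = 5719 * 4.7 / 1000
  = 26879.30 / 1000
  = 26.88 kW


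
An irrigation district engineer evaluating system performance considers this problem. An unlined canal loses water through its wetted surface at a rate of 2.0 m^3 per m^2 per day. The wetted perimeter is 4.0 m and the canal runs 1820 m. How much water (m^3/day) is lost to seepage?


S = C * P * L
  = 2.0 * 4.0 * 1820
  = 14560 m^3/day


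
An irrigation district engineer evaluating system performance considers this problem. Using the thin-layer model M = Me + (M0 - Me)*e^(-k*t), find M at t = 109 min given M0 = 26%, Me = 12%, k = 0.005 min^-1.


M = Me + (M0 - Me) * e^(-k*t)
  = 12 + (26 - 12) * e^(-0.005*109)
  = 12 + 14 * e^(-0.545)
  = 12 + 14 * 0.57984
  = 12 + 8.1178
  = 20.12%


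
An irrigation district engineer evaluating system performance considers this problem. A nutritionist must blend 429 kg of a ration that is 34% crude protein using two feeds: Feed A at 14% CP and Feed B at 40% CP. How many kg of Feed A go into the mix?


parts_A = CP_b - target = 40 - 34 = 6
parts_B = target - CP_a = 34 - 14 = 20
total_parts = 6 + 20 = 26
Feed A = 429 * 6 / 26 = 99 kg
Feed B = 429 * 20 / 26 = 330 kg

99 kg


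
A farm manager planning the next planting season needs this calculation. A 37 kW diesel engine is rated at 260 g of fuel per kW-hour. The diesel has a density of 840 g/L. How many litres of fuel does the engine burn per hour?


FC = P * BSFC / rho_fuel
   = 37 * 260 / 840
   = 9620 / 840
   = 11.45 L/h


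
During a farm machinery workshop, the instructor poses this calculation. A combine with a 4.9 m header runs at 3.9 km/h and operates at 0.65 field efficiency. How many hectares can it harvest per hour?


C = w * v * eta_f / 10
  = 4.9 * 3.9 * 0.65 / 10
  = 12.42 / 10
  = 1.24 ha/h


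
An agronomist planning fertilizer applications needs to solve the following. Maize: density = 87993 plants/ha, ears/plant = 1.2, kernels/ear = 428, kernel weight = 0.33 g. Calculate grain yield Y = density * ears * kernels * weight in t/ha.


Y = density * ears * kernels * kw
  = 87993 * 1.2 * 428 * 0.33 g/ha
  = 14913757.58 g/ha
  = 14913.76 kg/ha = 14.91 t/ha


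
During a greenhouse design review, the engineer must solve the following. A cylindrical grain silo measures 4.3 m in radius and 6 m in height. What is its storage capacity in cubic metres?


V = pi * r^2 * h
  = pi * 4.3^2 * 6
  = pi * 18.49 * 6
  = 348.53 m^3


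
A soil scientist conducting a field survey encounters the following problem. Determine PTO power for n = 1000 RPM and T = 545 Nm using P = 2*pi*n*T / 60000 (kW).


P = 2*pi*n*T / 60000
  = 2*pi * 1000 * 545 / 60000
  = 3424335.99 / 60000
  = 57.07 kW


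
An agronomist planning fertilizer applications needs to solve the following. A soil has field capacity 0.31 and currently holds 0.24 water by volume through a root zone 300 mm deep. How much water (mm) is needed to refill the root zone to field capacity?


SMD = (FC - theta) * D
    = (0.31 - 0.24) * 300
    = 0.070 * 300
    = 21 mm


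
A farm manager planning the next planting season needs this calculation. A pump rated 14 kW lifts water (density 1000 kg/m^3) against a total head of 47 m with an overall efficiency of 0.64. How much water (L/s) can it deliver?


Q = (P * 1000 * eta) / (rho * g * H)
  = (14 * 1000 * 0.64) / (1000 * 9.81 * 47)
  = 8960 / 461070
  = 0.01943 m^3/s = 19.43 L/s


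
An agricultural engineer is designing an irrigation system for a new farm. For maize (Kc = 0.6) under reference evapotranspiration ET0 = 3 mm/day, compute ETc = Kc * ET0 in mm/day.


ETc = Kc * ET0
    = 0.6 * 3
    = 1.80 mm/day


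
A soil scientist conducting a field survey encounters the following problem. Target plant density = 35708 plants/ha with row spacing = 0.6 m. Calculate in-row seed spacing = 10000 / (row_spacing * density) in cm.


spacing = 10000 / (row_sp * density)
        = 10000 / (0.6 * 35708)
        = 10000 / 21424.80
        = 0.46675 m = 46.67 cm


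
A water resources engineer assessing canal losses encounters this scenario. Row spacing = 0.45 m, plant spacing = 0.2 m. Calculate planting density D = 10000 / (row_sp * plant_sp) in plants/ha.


D = 10000 / (row_sp * plant_sp)
  = 10000 / (0.45 * 0.2)
  = 10000 / 0.0900
  = 111111.11 plants/ha


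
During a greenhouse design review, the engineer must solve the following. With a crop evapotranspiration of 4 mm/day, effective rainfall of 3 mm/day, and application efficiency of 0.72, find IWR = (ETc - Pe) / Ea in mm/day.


IWR = (ETc - Pe) / Ea
    = (4 - 3) / 0.72
    = 1 / 0.72
    = 1.39 mm/day


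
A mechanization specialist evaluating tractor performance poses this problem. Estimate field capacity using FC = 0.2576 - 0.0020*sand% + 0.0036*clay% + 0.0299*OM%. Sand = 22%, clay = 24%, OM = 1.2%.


FC = 0.2576 - 0.0020*22 + 0.0036*24 + 0.0299*1.2
   = 0.2576 - 0.0440 + 0.0864 + 0.0359
   = 0.3359


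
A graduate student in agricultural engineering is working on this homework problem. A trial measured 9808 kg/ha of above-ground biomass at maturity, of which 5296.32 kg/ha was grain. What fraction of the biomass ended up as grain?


HI = grain_yield / biomass
   = 5296.32 / 9808
   = 0.54


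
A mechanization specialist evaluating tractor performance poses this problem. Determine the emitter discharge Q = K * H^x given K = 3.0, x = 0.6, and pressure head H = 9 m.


Q = K * H^x
  = 3.0 * 9^0.6
  = 3.0 * 3.7372
  = 11.21 L/h


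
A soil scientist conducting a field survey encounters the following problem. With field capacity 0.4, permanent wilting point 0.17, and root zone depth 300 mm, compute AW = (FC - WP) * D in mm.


AW = (FC - WP) * D
   = (0.4 - 0.17) * 300
   = 0.23 * 300
   = 69 mm


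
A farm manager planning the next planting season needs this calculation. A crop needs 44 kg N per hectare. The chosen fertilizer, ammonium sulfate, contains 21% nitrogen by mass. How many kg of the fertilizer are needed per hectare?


Rate = N_required / (N_content / 100)
     = 44 / (21 / 100)
     = 44 / 0.21
     = 209.52 kg/ha


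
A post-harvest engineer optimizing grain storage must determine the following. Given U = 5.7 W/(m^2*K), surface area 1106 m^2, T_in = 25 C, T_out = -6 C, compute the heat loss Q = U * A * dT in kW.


dT = 25 - (-6) = 31 K
Q = U * A * dT
  = 5.7 * 1106 * 31
  = 195430.20 W = 195.43 kW


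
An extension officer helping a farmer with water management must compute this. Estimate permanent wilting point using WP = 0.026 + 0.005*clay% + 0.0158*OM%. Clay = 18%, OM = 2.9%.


WP = 0.026 + 0.005*18 + 0.0158*2.9
   = 0.026 + 0.0900 + 0.0458
   = 0.1618


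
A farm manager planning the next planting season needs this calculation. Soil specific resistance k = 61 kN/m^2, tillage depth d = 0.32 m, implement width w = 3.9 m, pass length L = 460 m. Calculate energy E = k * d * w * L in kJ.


E = k * d * w * L
  = 61 * 0.32 * 3.9 * 460
  = 35018.88 kJ


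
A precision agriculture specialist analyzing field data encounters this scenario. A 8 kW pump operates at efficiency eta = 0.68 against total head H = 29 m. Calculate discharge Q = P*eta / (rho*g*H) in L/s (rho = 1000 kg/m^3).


Q = (P * 1000 * eta) / (rho * g * H)
  = (8 * 1000 * 0.68) / (1000 * 9.81 * 29)
  = 5440 / 284490
  = 0.01912 m^3/s = 19.12 L/s


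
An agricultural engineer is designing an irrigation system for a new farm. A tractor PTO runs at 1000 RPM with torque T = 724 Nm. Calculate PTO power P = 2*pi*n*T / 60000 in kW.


P = 2*pi*n*T / 60000
  = 2*pi * 1000 * 724 / 60000
  = 4549026.16 / 60000
  = 75.82 kW


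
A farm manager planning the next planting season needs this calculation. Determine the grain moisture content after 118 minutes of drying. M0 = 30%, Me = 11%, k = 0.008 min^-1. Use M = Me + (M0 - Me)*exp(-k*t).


M = Me + (M0 - Me) * e^(-k*t)
  = 11 + (30 - 11) * e^(-0.008*118)
  = 11 + 19 * e^(-0.944)
  = 11 + 19 * 0.38907
  = 11 + 7.3923
  = 18.39%
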